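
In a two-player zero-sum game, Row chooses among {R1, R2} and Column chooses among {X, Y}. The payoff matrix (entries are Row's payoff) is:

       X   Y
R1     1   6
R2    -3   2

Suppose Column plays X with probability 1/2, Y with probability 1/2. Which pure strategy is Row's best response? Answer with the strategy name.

R1

Expected payoff of R1: (1/2)·1 + (1/2)·6 = 7/2.
Expected payoff of R2: (1/2)·(-3) + (1/2)·2 = -1/2.
The largest is 7/2, so Row's best response is R1.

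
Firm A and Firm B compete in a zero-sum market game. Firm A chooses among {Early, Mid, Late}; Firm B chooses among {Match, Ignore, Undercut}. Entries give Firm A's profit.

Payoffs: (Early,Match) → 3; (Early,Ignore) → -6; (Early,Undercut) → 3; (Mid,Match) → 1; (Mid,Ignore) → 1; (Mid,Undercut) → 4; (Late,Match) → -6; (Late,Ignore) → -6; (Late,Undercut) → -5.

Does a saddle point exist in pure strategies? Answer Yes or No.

Yes

Row minima: Early → -6, Mid → 1, Late → -6; maximin = 1.
Column maxima: Match → 3, Ignore → 1, Undercut → 4; minimax = 1.
maximin = minimax = 1, so a saddle point exists.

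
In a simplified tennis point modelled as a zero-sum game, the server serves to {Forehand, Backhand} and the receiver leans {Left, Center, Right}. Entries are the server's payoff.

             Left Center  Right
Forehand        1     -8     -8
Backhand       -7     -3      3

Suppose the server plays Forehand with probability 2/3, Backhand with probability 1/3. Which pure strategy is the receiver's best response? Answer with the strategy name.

If the receiver plays Left, the server's expected payoff is (2/3)·1 + (1/3)·(-7) = -5/3.
If the receiver plays Center, the server's expected payoff is (2/3)·(-8) + (1/3)·(-3) = -19/3.
If the receiver plays Right, the server's expected payoff is (2/3)·(-8) + (1/3)·3 = -13/3.
The receiver minimizes the server's payoff; the smallest is -19/3, so the best response is Center.

Center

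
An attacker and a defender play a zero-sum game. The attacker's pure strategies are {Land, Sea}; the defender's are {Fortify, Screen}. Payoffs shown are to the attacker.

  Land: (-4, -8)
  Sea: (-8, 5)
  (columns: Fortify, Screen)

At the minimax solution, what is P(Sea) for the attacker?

Row minima: Land → -8, Sea → -8; maximin = -8.
Column maxima: Fortify → -4, Screen → 5; minimax = -4.
-8 ≠ -4, so there is no saddle point; optimal play is mixed.
Let the attacker play Land with probability p. Expected payoff against Fortify: (-4)p + (-8)(1−p) = 4p − 8; against Screen: (-8)p + 5(1−p) = −13p + 5.
Setting these equal: 4p − 8 = −13p + 5 ⇒ 17p = 13 ⇒ p = 13/17, and the value is (4)·(13/17) − 8 = -84/17.
For the defender: with q = P(Fortify), equating Land's and Sea's payoffs gives 4q − 8 = −13q + 5 ⇒ q = 13/17.

4/17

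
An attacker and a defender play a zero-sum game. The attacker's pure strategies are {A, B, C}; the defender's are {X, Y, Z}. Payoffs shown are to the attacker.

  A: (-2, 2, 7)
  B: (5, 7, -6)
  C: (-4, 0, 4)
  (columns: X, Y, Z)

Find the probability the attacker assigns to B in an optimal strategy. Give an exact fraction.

9/20

Row minima: A → -2, B → -6, C → -4; maximin = -2.
Column maxima: X → 5, Y → 7, Z → 7; minimax = 5.
-2 ≠ 5, so there is no saddle point; optimal play is mixed.
C is strictly dominated by A, so the attacker never plays it.
Y is strictly dominated by X (it gives the attacker strictly more in every row), so the defender never plays it.
On the remaining 2×2 (A, B vs X, Z):
Let the attacker play A with probability p. Expected payoff against X: (-2)p + 5(1−p) = −7p + 5; against Z: 7p + (-6)(1−p) = 13p − 6.
Setting these equal: −7p + 5 = 13p − 6 ⇒ −20p = -11 ⇒ p = 11/20, and the value is (-7)·(11/20) + 5 = 23/20.
For the defender: with q = P(X), equating A's and B's payoffs gives −9q + 7 = 11q − 6 ⇒ q = 13/20.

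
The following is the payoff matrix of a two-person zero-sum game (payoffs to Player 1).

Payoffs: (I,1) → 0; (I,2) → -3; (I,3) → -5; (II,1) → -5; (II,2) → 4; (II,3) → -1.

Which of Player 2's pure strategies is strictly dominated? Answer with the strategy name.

2

3 holds Player 1's payoff strictly below 2 in every row: -5 < -3, -1 < 4.
So 2 is strictly dominated for Player 2.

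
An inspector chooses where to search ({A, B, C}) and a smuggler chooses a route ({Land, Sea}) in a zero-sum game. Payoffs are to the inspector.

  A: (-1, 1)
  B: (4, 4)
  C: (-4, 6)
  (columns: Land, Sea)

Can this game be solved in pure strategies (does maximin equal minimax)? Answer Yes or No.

Row minima: A → -1, B → 4, C → -4; maximin = 4.
Column maxima: Land → 4, Sea → 6; minimax = 4.
maximin = minimax = 4, so a saddle point exists.

Yes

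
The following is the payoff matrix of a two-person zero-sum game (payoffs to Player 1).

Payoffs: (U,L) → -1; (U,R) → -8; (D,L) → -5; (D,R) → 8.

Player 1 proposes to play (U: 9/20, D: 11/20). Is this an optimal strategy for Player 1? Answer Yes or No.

Against L this mix gives (9/20)·(-1) + (11/20)·(-5) = -16/5.
Against R this mix gives (9/20)·(-8) + (11/20)·8 = 4/5.
Player 2 will play L, holding Player 1 to -16/5. Shifting weight toward the row that does better against L would raise this floor (the equalizing mix achieves -12/5 against both L and R), so the proposed strategy is not optimal.

No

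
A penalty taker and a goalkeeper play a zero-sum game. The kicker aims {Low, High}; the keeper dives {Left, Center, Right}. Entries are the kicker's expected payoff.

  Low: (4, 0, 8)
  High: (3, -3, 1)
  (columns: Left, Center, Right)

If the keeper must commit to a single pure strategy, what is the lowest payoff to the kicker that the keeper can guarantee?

Column maxima: Left → 4, Center → 0, Right → 8.
The smallest of these is 0.

0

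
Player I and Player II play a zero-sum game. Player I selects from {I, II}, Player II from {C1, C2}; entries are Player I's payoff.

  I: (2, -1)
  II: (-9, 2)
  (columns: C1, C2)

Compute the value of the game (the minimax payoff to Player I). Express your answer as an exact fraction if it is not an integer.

Row minima: I → -1, II → -9; maximin = -1.
Column maxima: C1 → 2, C2 → 2; minimax = 2.
-1 ≠ 2, so there is no saddle point; optimal play is mixed.
Let Player I play I with probability p. Expected payoff against C1: 2p + (-9)(1−p) = 11p − 9; against C2: (-1)p + 2(1−p) = −3p + 2.
Setting these equal: 11p − 9 = −3p + 2 ⇒ 14p = 11 ⇒ p = 11/14, and the value is (11)·(11/14) − 9 = -5/14.
For Player II: with q = P(C1), equating I's and II's payoffs gives 3q − 1 = −11q + 2 ⇒ q = 3/14.

-5/14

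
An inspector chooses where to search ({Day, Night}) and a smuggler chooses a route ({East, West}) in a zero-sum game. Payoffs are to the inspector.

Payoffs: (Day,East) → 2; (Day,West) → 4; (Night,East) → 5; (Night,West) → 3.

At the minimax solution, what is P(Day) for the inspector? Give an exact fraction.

Row minima: Day → 2, Night → 3; maximin = 3.
Column maxima: East → 5, West → 4; minimax = 4.
3 ≠ 4, so there is no saddle point; optimal play is mixed.
Let the inspector play Day with probability p. Expected payoff against East: 2p + 5(1−p) = −3p + 5; against West: 4p + 3(1−p) = p + 3.
Setting these equal: −3p + 5 = p + 3 ⇒ −4p = -2 ⇒ p = 1/2, and the value is (-3)·(1/2) + 5 = 7/2.
For the smuggler: with q = P(East), equating Day's and Night's payoffs gives −2q + 4 = 2q + 3 ⇒ q = 1/4.

1/2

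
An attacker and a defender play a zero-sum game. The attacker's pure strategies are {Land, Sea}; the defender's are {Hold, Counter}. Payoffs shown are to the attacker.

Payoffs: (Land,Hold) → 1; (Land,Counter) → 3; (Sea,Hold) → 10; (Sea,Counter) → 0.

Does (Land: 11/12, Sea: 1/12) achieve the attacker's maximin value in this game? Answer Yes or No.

Against Hold this mix gives (11/12)·1 + (1/12)·10 = 7/4.
Against Counter this mix gives (11/12)·3 + (1/12)·0 = 11/4.
The defender will play Hold, holding the attacker to 7/4. Shifting weight toward the row that does better against Hold would raise this floor (the equalizing mix achieves 5/2 against both Hold and Counter), so the proposed strategy is not optimal.

No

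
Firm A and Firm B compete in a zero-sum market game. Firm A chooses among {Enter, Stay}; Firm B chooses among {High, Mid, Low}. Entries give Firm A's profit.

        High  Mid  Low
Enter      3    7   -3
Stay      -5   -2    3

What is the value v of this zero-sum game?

-3/7

Row minima: Enter → -3, Stay → -5; maximin = -3.
Column maxima: High → 3, Mid → 7, Low → 3; minimax = 3.
-3 ≠ 3, so there is no saddle point; optimal play is mixed.
Mid is strictly dominated by High (it gives Firm A strictly more in every row), so Firm B never plays it.
On the remaining 2×2 (Enter, Stay vs High, Low):
Let Firm A play Enter with probability p. Expected payoff against High: 3p + (-5)(1−p) = 8p − 5; against Low: (-3)p + 3(1−p) = −6p + 3.
Setting these equal: 8p − 5 = −6p + 3 ⇒ 14p = 8 ⇒ p = 4/7, and the value is (8)·(4/7) − 5 = -3/7.
For Firm B: with q = P(High), equating Enter's and Stay's payoffs gives 6q − 3 = −8q + 3 ⇒ q = 3/7.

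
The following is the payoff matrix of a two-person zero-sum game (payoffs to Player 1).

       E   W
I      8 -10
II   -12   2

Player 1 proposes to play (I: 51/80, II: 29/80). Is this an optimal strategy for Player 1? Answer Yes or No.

No

Against E this mix gives (51/80)·8 + (29/80)·(-12) = 3/4.
Against W this mix gives (51/80)·(-10) + (29/80)·2 = -113/20.
Player 2 will play W, holding Player 1 to -113/20. Shifting weight toward the row that does better against W would raise this floor (the equalizing mix achieves -13/4 against both W and E), so the proposed strategy is not optimal.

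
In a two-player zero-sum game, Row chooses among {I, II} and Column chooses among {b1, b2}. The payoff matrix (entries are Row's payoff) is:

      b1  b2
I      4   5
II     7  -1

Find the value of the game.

13/3

Row minima: I → 4, II → -1; maximin = 4.
Column maxima: b1 → 7, b2 → 5; minimax = 5.
4 ≠ 5, so there is no saddle point; optimal play is mixed.
Let Row play I with probability p. Expected payoff against b1: 4p + 7(1−p) = −3p + 7; against b2: 5p + (-1)(1−p) = 6p − 1.
Setting these equal: −3p + 7 = 6p − 1 ⇒ −9p = -8 ⇒ p = 8/9, and the value is (-3)·(8/9) + 7 = 13/3.
For Column: with q = P(b1), equating I's and II's payoffs gives −q + 5 = 8q − 1 ⇒ q = 2/3.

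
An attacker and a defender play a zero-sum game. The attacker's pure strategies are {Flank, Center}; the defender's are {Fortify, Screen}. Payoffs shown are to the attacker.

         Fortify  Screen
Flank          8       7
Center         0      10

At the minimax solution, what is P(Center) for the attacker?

1/11

Row minima: Flank → 7, Center → 0; maximin = 7.
Column maxima: Fortify → 8, Screen → 10; minimax = 8.
7 ≠ 8, so there is no saddle point; optimal play is mixed.
Let the attacker play Flank with probability p. Expected payoff against Fortify: 8p + 0(1−p) = 8p; against Screen: 7p + 10(1−p) = −3p + 10.
Setting these equal: 8p = −3p + 10 ⇒ 11p = 10 ⇒ p = 10/11, and the value is (8)·(10/11) = 80/11.
For the defender: with q = P(Fortify), equating Flank's and Center's payoffs gives q + 7 = −10q + 10 ⇒ q = 3/11.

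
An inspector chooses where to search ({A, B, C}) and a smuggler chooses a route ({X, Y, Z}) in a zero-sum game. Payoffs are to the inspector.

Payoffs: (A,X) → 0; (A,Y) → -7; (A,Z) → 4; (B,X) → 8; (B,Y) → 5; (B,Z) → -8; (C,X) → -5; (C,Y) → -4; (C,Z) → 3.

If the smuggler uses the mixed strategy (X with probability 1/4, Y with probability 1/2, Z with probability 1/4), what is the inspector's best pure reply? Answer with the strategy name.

B

Expected payoff of A: (1/4)·0 + (1/2)·(-7) + (1/4)·4 = -5/2.
Expected payoff of B: (1/4)·8 + (1/2)·5 + (1/4)·(-8) = 5/2.
Expected payoff of C: (1/4)·(-5) + (1/2)·(-4) + (1/4)·3 = -5/2.
The largest is 5/2, so the inspector's best response is B.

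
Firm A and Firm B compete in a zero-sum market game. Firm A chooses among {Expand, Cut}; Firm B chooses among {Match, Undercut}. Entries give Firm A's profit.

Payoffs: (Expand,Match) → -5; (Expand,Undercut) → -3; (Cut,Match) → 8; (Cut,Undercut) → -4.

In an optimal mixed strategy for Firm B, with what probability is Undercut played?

13/14

Row minima: Expand → -5, Cut → -4; maximin = -4.
Column maxima: Match → 8, Undercut → -3; minimax = -3.
-4 ≠ -3, so there is no saddle point; optimal play is mixed.
Let Firm A play Expand with probability p. Expected payoff against Match: (-5)p + 8(1−p) = −13p + 8; against Undercut: (-3)p + (-4)(1−p) = p − 4.
Setting these equal: −13p + 8 = p − 4 ⇒ −14p = -12 ⇒ p = 6/7, and the value is (-13)·(6/7) + 8 = -22/7.
For Firm B: with q = P(Match), equating Expand's and Cut's payoffs gives −2q − 3 = 12q − 4 ⇒ q = 1/14.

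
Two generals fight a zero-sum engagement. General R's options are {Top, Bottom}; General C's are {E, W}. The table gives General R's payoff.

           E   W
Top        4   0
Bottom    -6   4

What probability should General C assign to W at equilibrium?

5/7

Row minima: Top → 0, Bottom → -6; maximin = 0.
Column maxima: E → 4, W → 4; minimax = 4.
0 ≠ 4, so there is no saddle point; optimal play is mixed.
Let General R play Top with probability p. Expected payoff against E: 4p + (-6)(1−p) = 10p − 6; against W: 0p + 4(1−p) = −4p + 4.
Setting these equal: 10p − 6 = −4p + 4 ⇒ 14p = 10 ⇒ p = 5/7, and the value is (10)·(5/7) − 6 = 8/7.
For General C: with q = P(E), equating Top's and Bottom's payoffs gives 4q = −10q + 4 ⇒ q = 2/7.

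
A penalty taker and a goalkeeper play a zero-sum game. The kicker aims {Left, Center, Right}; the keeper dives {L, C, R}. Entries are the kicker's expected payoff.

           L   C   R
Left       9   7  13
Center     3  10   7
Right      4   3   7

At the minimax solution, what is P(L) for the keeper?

Row minima: Left → 7, Center → 3, Right → 3; maximin = 7.
Column maxima: L → 9, C → 10, R → 13; minimax = 9.
7 ≠ 9, so there is no saddle point; optimal play is mixed.
Right is strictly dominated by Left, so the kicker never plays it.
R is strictly dominated by L (it gives the kicker strictly more in every row), so the keeper never plays it.
On the remaining 2×2 (Left, Center vs L, C):
Let the kicker play Left with probability p. Expected payoff against L: 9p + 3(1−p) = 6p + 3; against C: 7p + 10(1−p) = −3p + 10.
Setting these equal: 6p + 3 = −3p + 10 ⇒ 9p = 7 ⇒ p = 7/9, and the value is (6)·(7/9) + 3 = 23/3.
For the keeper: with q = P(L), equating Left's and Center's payoffs gives 2q + 7 = −7q + 10 ⇒ q = 1/3.

1/3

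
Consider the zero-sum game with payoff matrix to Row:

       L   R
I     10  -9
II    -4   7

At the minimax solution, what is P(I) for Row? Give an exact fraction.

11/30

Row minima: I → -9, II → -4; maximin = -4.
Column maxima: L → 10, R → 7; minimax = 7.
-4 ≠ 7, so there is no saddle point; optimal play is mixed.
Let Row play I with probability p. Expected payoff against L: 10p + (-4)(1−p) = 14p − 4; against R: (-9)p + 7(1−p) = −16p + 7.
Setting these equal: 14p − 4 = −16p + 7 ⇒ 30p = 11 ⇒ p = 11/30, and the value is (14)·(11/30) − 4 = 17/15.
For Column: with q = P(L), equating I's and II's payoffs gives 19q − 9 = −11q + 7 ⇒ q = 8/15.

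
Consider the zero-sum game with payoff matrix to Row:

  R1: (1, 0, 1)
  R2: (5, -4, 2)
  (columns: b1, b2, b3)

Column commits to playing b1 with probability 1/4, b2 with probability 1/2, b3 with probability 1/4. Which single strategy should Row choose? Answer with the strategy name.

R1

Expected payoff of R1: (1/4)·1 + (1/2)·0 + (1/4)·1 = 1/2.
Expected payoff of R2: (1/4)·5 + (1/2)·(-4) + (1/4)·2 = -1/4.
The largest is 1/2, so Row's best response is R1.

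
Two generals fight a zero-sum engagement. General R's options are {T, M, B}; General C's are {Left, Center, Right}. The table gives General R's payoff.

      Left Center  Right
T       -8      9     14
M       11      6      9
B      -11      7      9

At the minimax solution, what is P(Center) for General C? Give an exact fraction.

Row minima: T → -8, M → 6, B → -11; maximin = 6.
Column maxima: Left → 11, Center → 9, Right → 14; minimax = 9.
6 ≠ 9, so there is no saddle point; optimal play is mixed.
B is strictly dominated by T, so General R never plays it.
Right is strictly dominated by Center (it gives General R strictly more in every row), so General C never plays it.
On the remaining 2×2 (T, M vs Left, Center):
Let General R play T with probability p. Expected payoff against Left: (-8)p + 11(1−p) = −19p + 11; against Center: 9p + 6(1−p) = 3p + 6.
Setting these equal: −19p + 11 = 3p + 6 ⇒ −22p = -5 ⇒ p = 5/22, and the value is (-19)·(5/22) + 11 = 147/22.
For General C: with q = P(Left), equating T's and M's payoffs gives −17q + 9 = 5q + 6 ⇒ q = 3/22.

19/22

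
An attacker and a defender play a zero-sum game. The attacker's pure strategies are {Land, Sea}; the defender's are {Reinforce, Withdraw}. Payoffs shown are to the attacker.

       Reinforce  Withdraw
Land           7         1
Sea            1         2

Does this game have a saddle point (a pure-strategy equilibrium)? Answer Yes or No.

No

Row minima: Land → 1, Sea → 1; maximin = 1.
Column maxima: Reinforce → 7, Withdraw → 2; minimax = 2.
1 ≠ 2, so no pure-strategy equilibrium exists.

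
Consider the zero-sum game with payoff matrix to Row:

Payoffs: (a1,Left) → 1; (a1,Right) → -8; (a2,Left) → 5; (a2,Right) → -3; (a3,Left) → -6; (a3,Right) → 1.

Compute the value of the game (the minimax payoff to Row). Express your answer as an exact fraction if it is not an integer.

Row minima: a1 → -8, a2 → -3, a3 → -6; maximin = -3.
Column maxima: Left → 5, Right → 1; minimax = 1.
-3 ≠ 1, so there is no saddle point; optimal play is mixed.
a1 is strictly dominated by a2, so Row never plays it.
On the remaining 2×2 (a2, a3 vs Left, Right):
Let Row play a2 with probability p. Expected payoff against Left: 5p + (-6)(1−p) = 11p − 6; against Right: (-3)p + 1(1−p) = −4p + 1.
Setting these equal: 11p − 6 = −4p + 1 ⇒ 15p = 7 ⇒ p = 7/15, and the value is (11)·(7/15) − 6 = -13/15.
For Column: with q = P(Left), equating a2's and a3's payoffs gives 8q − 3 = −7q + 1 ⇒ q = 4/15.

-13/15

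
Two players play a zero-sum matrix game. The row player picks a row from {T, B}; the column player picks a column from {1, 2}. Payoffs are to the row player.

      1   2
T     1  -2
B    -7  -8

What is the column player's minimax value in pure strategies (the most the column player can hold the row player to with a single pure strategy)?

Column maxima: 1 → 1, 2 → -2.
The smallest of these is -2.

-2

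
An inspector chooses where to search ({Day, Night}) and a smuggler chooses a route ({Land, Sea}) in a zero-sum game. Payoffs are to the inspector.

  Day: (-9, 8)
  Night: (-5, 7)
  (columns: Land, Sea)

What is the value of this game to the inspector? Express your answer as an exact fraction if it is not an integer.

Row minima: Day → -9, Night → -5; maximin = -5.
Column maxima: Land → -5, Sea → 8; minimax = -5.
Since maximin = minimax = -5, there is a saddle point and the value is -5.

-5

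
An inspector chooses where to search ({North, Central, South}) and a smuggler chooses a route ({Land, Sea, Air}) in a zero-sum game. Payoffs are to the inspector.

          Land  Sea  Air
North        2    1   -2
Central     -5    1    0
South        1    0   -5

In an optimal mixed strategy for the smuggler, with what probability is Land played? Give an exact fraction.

Row minima: North → -2, Central → -5, South → -5; maximin = -2.
Column maxima: Land → 2, Sea → 1, Air → 0; minimax = 0.
-2 ≠ 0, so there is no saddle point; optimal play is mixed.
South is strictly dominated by North, so the inspector never plays it.
Sea is strictly dominated by Air (it gives the inspector strictly more in every row), so the smuggler never plays it.
On the remaining 2×2 (North, Central vs Land, Air):
Let the inspector play North with probability p. Expected payoff against Land: 2p + (-5)(1−p) = 7p − 5; against Air: (-2)p + 0(1−p) = −2p.
Setting these equal: 7p − 5 = −2p ⇒ 9p = 5 ⇒ p = 5/9, and the value is (7)·(5/9) − 5 = -10/9.
For the smuggler: with q = P(Land), equating North's and Central's payoffs gives 4q − 2 = −5q ⇒ q = 2/9.

2/9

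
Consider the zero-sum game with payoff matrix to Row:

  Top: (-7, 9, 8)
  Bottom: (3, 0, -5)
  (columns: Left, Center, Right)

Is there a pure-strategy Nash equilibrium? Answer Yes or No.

No

Row minima: Top → -7, Bottom → -5; maximin = -5.
Column maxima: Left → 3, Center → 9, Right → 8; minimax = 3.
-5 ≠ 3, so no pure-strategy equilibrium exists.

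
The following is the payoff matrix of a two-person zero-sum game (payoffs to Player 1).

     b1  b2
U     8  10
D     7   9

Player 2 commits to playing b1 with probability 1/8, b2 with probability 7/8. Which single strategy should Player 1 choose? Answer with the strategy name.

Expected payoff of U: (1/8)·8 + (7/8)·10 = 39/4.
Expected payoff of D: (1/8)·7 + (7/8)·9 = 35/4.
The largest is 39/4, so Player 1's best response is U.

U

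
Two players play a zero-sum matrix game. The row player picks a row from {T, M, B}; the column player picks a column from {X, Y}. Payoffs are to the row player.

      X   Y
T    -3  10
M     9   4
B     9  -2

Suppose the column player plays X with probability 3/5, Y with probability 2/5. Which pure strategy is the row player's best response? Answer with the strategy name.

Expected payoff of T: (3/5)·(-3) + (2/5)·10 = 11/5.
Expected payoff of M: (3/5)·9 + (2/5)·4 = 7.
Expected payoff of B: (3/5)·9 + (2/5)·(-2) = 23/5.
The largest is 7, so the row player's best response is M.

M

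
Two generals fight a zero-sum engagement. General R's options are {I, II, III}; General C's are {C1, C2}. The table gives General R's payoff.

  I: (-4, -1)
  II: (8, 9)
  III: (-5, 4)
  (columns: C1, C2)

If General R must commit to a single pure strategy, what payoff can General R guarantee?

8

Row minima: I → -4, II → 8, III → -5.
The best of these is 8.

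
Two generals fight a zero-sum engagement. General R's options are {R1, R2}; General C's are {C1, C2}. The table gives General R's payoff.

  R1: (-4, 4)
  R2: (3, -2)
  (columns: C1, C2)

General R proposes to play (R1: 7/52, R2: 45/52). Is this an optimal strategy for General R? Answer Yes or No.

Against C1 this mix gives (7/52)·(-4) + (45/52)·3 = 107/52.
Against C2 this mix gives (7/52)·4 + (45/52)·(-2) = -31/26.
General C will play C2, holding General R to -31/26. Shifting weight toward the row that does better against C2 would raise this floor (the equalizing mix achieves 4/13 against both C2 and C1), so the proposed strategy is not optimal.

No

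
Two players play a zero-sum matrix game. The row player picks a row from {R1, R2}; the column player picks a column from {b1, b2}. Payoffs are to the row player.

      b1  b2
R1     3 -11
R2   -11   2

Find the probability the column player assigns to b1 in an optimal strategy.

Row minima: R1 → -11, R2 → -11; maximin = -11.
Column maxima: b1 → 3, b2 → 2; minimax = 2.
-11 ≠ 2, so there is no saddle point; optimal play is mixed.
Let the row player play R1 with probability p. Expected payoff against b1: 3p + (-11)(1−p) = 14p − 11; against b2: (-11)p + 2(1−p) = −13p + 2.
Setting these equal: 14p − 11 = −13p + 2 ⇒ 27p = 13 ⇒ p = 13/27, and the value is (14)·(13/27) − 11 = -115/27.
For the column player: with q = P(b1), equating R1's and R2's payoffs gives 14q − 11 = −13q + 2 ⇒ q = 13/27.

13/27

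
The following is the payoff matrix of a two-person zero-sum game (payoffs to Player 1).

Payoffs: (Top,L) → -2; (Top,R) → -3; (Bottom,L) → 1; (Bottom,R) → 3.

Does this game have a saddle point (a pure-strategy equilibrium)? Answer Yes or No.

Row minima: Top → -3, Bottom → 1; maximin = 1.
Column maxima: L → 1, R → 3; minimax = 1.
maximin = minimax = 1, so a saddle point exists.

Yes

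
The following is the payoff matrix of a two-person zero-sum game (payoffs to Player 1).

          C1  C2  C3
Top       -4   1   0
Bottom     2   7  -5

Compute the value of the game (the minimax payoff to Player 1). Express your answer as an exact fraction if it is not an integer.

-20/11

Row minima: Top → -4, Bottom → -5; maximin = -4.
Column maxima: C1 → 2, C2 → 7, C3 → 0; minimax = 0.
-4 ≠ 0, so there is no saddle point; optimal play is mixed.
C2 is strictly dominated by C1 (it gives Player 1 strictly more in every row), so Player 2 never plays it.
On the remaining 2×2 (Top, Bottom vs C1, C3):
Let Player 1 play Top with probability p. Expected payoff against C1: (-4)p + 2(1−p) = −6p + 2; against C3: 0p + (-5)(1−p) = 5p − 5.
Setting these equal: −6p + 2 = 5p − 5 ⇒ −11p = -7 ⇒ p = 7/11, and the value is (-6)·(7/11) + 2 = -20/11.
For Player 2: with q = P(C1), equating Top's and Bottom's payoffs gives −4q = 7q − 5 ⇒ q = 5/11.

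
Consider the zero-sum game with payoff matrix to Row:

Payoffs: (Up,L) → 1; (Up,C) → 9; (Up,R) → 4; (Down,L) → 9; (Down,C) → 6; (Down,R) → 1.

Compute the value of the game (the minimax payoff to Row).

35/11

Row minima: Up → 1, Down → 1; maximin = 1.
Column maxima: L → 9, C → 9, R → 4; minimax = 4.
1 ≠ 4, so there is no saddle point; optimal play is mixed.
C is strictly dominated by R (it gives Row strictly more in every row), so Column never plays it.
On the remaining 2×2 (Up, Down vs L, R):
Let Row play Up with probability p. Expected payoff against L: 1p + 9(1−p) = −8p + 9; against R: 4p + 1(1−p) = 3p + 1.
Setting these equal: −8p + 9 = 3p + 1 ⇒ −11p = -8 ⇒ p = 8/11, and the value is (-8)·(8/11) + 9 = 35/11.
For Column: with q = P(L), equating Up's and Down's payoffs gives −3q + 4 = 8q + 1 ⇒ q = 3/11.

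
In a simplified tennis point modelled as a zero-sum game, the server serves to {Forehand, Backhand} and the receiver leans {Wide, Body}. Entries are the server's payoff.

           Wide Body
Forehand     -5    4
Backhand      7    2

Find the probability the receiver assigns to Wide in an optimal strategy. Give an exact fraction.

1/7

Row minima: Forehand → -5, Backhand → 2; maximin = 2.
Column maxima: Wide → 7, Body → 4; minimax = 4.
2 ≠ 4, so there is no saddle point; optimal play is mixed.
Let the server play Forehand with probability p. Expected payoff against Wide: (-5)p + 7(1−p) = −12p + 7; against Body: 4p + 2(1−p) = 2p + 2.
Setting these equal: −12p + 7 = 2p + 2 ⇒ −14p = -5 ⇒ p = 5/14, and the value is (-12)·(5/14) + 7 = 19/7.
For the receiver: with q = P(Wide), equating Forehand's and Backhand's payoffs gives −9q + 4 = 5q + 2 ⇒ q = 1/7.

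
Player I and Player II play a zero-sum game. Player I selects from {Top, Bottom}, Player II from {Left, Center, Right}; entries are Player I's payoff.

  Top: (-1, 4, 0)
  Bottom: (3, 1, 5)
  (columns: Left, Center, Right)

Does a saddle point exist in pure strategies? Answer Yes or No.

No

Row minima: Top → -1, Bottom → 1; maximin = 1.
Column maxima: Left → 3, Center → 4, Right → 5; minimax = 3.
1 ≠ 3, so no pure-strategy equilibrium exists.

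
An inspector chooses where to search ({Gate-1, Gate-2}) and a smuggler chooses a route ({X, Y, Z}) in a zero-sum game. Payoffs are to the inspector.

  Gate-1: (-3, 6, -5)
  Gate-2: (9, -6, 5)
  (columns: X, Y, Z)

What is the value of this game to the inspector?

Row minima: Gate-1 → -5, Gate-2 → -6; maximin = -5.
Column maxima: X → 9, Y → 6, Z → 5; minimax = 5.
-5 ≠ 5, so there is no saddle point; optimal play is mixed.
X is strictly dominated by Z (it gives the inspector strictly more in every row), so the smuggler never plays it.
On the remaining 2×2 (Gate-1, Gate-2 vs Y, Z):
Let the inspector play Gate-1 with probability p. Expected payoff against Y: 6p + (-6)(1−p) = 12p − 6; against Z: (-5)p + 5(1−p) = −10p + 5.
Setting these equal: 12p − 6 = −10p + 5 ⇒ 22p = 11 ⇒ p = 1/2, and the value is (12)·(1/2) − 6 = 0.
For the smuggler: with q = P(Y), equating Gate-1's and Gate-2's payoffs gives 11q − 5 = −11q + 5 ⇒ q = 5/11.

0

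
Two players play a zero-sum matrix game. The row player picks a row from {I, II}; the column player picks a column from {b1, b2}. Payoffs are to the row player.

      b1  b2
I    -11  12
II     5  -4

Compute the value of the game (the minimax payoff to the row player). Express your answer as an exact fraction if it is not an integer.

Row minima: I → -11, II → -4; maximin = -4.
Column maxima: b1 → 5, b2 → 12; minimax = 5.
-4 ≠ 5, so there is no saddle point; optimal play is mixed.
Let the row player play I with probability p. Expected payoff against b1: (-11)p + 5(1−p) = −16p + 5; against b2: 12p + (-4)(1−p) = 16p − 4.
Setting these equal: −16p + 5 = 16p − 4 ⇒ −32p = -9 ⇒ p = 9/32, and the value is (-16)·(9/32) + 5 = 1/2.
For the column player: with q = P(b1), equating I's and II's payoffs gives −23q + 12 = 9q − 4 ⇒ q = 1/2.

1/2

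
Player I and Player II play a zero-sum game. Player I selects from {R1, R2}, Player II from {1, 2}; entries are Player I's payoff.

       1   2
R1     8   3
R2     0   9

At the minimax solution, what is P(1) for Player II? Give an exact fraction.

Row minima: R1 → 3, R2 → 0; maximin = 3.
Column maxima: 1 → 8, 2 → 9; minimax = 8.
3 ≠ 8, so there is no saddle point; optimal play is mixed.
Let Player I play R1 with probability p. Expected payoff against 1: 8p + 0(1−p) = 8p; against 2: 3p + 9(1−p) = −6p + 9.
Setting these equal: 8p = −6p + 9 ⇒ 14p = 9 ⇒ p = 9/14, and the value is (8)·(9/14) = 36/7.
For Player II: with q = P(1), equating R1's and R2's payoffs gives 5q + 3 = −9q + 9 ⇒ q = 3/7.

3/7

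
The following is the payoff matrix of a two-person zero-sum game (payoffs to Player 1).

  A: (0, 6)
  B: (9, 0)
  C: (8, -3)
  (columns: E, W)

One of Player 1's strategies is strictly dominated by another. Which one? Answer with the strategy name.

B gives a strictly higher payoff than C against every column: 9 > 8, 0 > -3.
So C is strictly dominated and Player 1 never plays it.

C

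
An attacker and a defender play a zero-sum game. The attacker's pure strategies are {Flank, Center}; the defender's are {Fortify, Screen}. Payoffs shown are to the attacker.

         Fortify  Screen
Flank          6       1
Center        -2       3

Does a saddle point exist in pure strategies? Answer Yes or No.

Row minima: Flank → 1, Center → -2; maximin = 1.
Column maxima: Fortify → 6, Screen → 3; minimax = 3.
1 ≠ 3, so no pure-strategy equilibrium exists.

No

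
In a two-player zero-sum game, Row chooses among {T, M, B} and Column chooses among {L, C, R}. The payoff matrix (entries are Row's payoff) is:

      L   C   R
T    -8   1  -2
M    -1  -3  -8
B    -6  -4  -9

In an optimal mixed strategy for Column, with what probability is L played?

Row minima: T → -8, M → -8, B → -9; maximin = -8.
Column maxima: L → -1, C → 1, R → -2; minimax = -2.
-8 ≠ -2, so there is no saddle point; optimal play is mixed.
B is strictly dominated by M, so Row never plays it.
C is strictly dominated by R (it gives Row strictly more in every row), so Column never plays it.
On the remaining 2×2 (T, M vs L, R):
Let Row play T with probability p. Expected payoff against L: (-8)p + (-1)(1−p) = −7p − 1; against R: (-2)p + (-8)(1−p) = 6p − 8.
Setting these equal: −7p − 1 = 6p − 8 ⇒ −13p = -7 ⇒ p = 7/13, and the value is (-7)·(7/13) − 1 = -62/13.
For Column: with q = P(L), equating T's and M's payoffs gives −6q − 2 = 7q − 8 ⇒ q = 6/13.

6/13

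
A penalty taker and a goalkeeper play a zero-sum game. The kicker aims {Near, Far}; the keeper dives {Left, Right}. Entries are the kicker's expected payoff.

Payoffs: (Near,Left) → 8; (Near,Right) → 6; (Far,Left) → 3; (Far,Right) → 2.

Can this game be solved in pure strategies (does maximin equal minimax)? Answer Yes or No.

Yes

Row minima: Near → 6, Far → 2; maximin = 6.
Column maxima: Left → 8, Right → 6; minimax = 6.
maximin = minimax = 6, so a saddle point exists.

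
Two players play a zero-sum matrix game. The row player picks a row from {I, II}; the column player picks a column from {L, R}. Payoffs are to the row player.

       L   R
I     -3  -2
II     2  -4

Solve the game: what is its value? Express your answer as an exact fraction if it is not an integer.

Row minima: I → -3, II → -4; maximin = -3.
Column maxima: L → 2, R → -2; minimax = -2.
-3 ≠ -2, so there is no saddle point; optimal play is mixed.
Let the row player play I with probability p. Expected payoff against L: (-3)p + 2(1−p) = −5p + 2; against R: (-2)p + (-4)(1−p) = 2p − 4.
Setting these equal: −5p + 2 = 2p − 4 ⇒ −7p = -6 ⇒ p = 6/7, and the value is (-5)·(6/7) + 2 = -16/7.
For the column player: with q = P(L), equating I's and II's payoffs gives −q − 2 = 6q − 4 ⇒ q = 2/7.

-16/7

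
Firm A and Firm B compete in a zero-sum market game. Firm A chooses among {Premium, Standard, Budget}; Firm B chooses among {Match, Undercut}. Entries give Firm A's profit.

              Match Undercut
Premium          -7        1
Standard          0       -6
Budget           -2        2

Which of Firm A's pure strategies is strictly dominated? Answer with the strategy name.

Budget gives a strictly higher payoff than Premium against every column: -2 > -7, 2 > 1.
So Premium is strictly dominated and Firm A never plays it.

Premium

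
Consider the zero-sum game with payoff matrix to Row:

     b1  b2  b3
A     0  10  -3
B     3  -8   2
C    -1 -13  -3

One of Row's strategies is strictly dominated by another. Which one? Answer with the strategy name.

B gives a strictly higher payoff than C against every column: 3 > -1, -8 > -13, 2 > -3.
So C is strictly dominated and Row never plays it.

C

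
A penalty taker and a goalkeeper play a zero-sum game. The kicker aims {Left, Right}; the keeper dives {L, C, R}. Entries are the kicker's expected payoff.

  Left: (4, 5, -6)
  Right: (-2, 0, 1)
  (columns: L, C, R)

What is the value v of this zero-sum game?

Row minima: Left → -6, Right → -2; maximin = -2.
Column maxima: L → 4, C → 5, R → 1; minimax = 1.
-2 ≠ 1, so there is no saddle point; optimal play is mixed.
C is strictly dominated by L (it gives the kicker strictly more in every row), so the keeper never plays it.
On the remaining 2×2 (Left, Right vs L, R):
Let the kicker play Left with probability p. Expected payoff against L: 4p + (-2)(1−p) = 6p − 2; against R: (-6)p + 1(1−p) = −7p + 1.
Setting these equal: 6p − 2 = −7p + 1 ⇒ 13p = 3 ⇒ p = 3/13, and the value is (6)·(3/13) − 2 = -8/13.
For the keeper: with q = P(L), equating Left's and Right's payoffs gives 10q − 6 = −3q + 1 ⇒ q = 7/13.

-8/13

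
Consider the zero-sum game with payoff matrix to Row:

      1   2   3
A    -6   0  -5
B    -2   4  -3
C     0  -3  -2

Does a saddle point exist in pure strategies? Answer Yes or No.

No

Row minima: A → -6, B → -3, C → -3; maximin = -3.
Column maxima: 1 → 0, 2 → 4, 3 → -2; minimax = -2.
-3 ≠ -2, so no pure-strategy equilibrium exists.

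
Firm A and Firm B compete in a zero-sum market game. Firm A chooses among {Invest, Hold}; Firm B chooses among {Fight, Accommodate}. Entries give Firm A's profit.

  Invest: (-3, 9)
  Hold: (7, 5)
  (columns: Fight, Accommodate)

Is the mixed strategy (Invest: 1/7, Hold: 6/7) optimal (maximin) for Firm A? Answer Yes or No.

Yes

Against Fight this mix gives (1/7)·(-3) + (6/7)·7 = 39/7.
Against Accommodate this mix gives (1/7)·9 + (6/7)·5 = 39/7.
All of Firm B's active replies (Fight, Accommodate) yield 39/7, and no column does worse for Firm A. The mix makes Firm B indifferent and guarantees 39/7, so it is optimal.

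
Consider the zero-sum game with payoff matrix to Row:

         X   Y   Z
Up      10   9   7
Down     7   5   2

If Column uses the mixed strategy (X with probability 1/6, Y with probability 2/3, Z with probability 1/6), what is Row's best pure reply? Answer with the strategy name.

Expected payoff of Up: (1/6)·10 + (2/3)·9 + (1/6)·7 = 53/6.
Expected payoff of Down: (1/6)·7 + (2/3)·5 + (1/6)·2 = 29/6.
The largest is 53/6, so Row's best response is Up.

Up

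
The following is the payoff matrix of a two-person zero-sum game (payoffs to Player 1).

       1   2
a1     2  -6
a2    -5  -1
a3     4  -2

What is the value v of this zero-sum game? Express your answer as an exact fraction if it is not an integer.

-7/5

Row minima: a1 → -6, a2 → -5, a3 → -2; maximin = -2.
Column maxima: 1 → 4, 2 → -1; minimax = -1.
-2 ≠ -1, so there is no saddle point; optimal play is mixed.
a1 is strictly dominated by a3, so Player 1 never plays it.
On the remaining 2×2 (a2, a3 vs 1, 2):
Let Player 1 play a2 with probability p. Expected payoff against 1: (-5)p + 4(1−p) = −9p + 4; against 2: (-1)p + (-2)(1−p) = p − 2.
Setting these equal: −9p + 4 = p − 2 ⇒ −10p = -6 ⇒ p = 3/5, and the value is (-9)·(3/5) + 4 = -7/5.
For Player 2: with q = P(1), equating a2's and a3's payoffs gives −4q − 1 = 6q − 2 ⇒ q = 1/10.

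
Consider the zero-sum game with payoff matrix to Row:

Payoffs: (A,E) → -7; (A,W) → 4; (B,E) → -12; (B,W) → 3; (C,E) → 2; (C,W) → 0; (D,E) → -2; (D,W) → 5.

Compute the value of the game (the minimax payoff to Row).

Row minima: A → -7, B → -12, C → 0, D → -2; maximin = 0.
Column maxima: E → 2, W → 5; minimax = 2.
0 ≠ 2, so there is no saddle point; optimal play is mixed.
A is strictly dominated by D, so Row never plays it.
B is strictly dominated by D, so Row never plays it.
On the remaining 2×2 (C, D vs E, W):
Let Row play C with probability p. Expected payoff against E: 2p + (-2)(1−p) = 4p − 2; against W: 0p + 5(1−p) = −5p + 5.
Setting these equal: 4p − 2 = −5p + 5 ⇒ 9p = 7 ⇒ p = 7/9, and the value is (4)·(7/9) − 2 = 10/9.
For Column: with q = P(E), equating C's and D's payoffs gives 2q = −7q + 5 ⇒ q = 5/9.

10/9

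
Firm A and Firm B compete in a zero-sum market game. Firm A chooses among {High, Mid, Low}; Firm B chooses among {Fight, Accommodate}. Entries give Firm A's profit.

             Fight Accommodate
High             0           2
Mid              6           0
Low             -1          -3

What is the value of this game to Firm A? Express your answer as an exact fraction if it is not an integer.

3/2

Row minima: High → 0, Mid → 0, Low → -3; maximin = 0.
Column maxima: Fight → 6, Accommodate → 2; minimax = 2.
0 ≠ 2, so there is no saddle point; optimal play is mixed.
Low is strictly dominated by High, so Firm A never plays it.
On the remaining 2×2 (High, Mid vs Fight, Accommodate):
Let Firm A play High with probability p. Expected payoff against Fight: 0p + 6(1−p) = −6p + 6; against Accommodate: 2p + 0(1−p) = 2p.
Setting these equal: −6p + 6 = 2p ⇒ −8p = -6 ⇒ p = 3/4, and the value is (-6)·(3/4) + 6 = 3/2.
For Firm B: with q = P(Fight), equating High's and Mid's payoffs gives −2q + 2 = 6q ⇒ q = 1/4.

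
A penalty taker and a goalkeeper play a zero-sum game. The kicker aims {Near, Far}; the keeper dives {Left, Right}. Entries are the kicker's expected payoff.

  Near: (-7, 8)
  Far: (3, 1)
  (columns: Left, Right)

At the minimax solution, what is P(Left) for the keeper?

Row minima: Near → -7, Far → 1; maximin = 1.
Column maxima: Left → 3, Right → 8; minimax = 3.
1 ≠ 3, so there is no saddle point; optimal play is mixed.
Let the kicker play Near with probability p. Expected payoff against Left: (-7)p + 3(1−p) = −10p + 3; against Right: 8p + 1(1−p) = 7p + 1.
Setting these equal: −10p + 3 = 7p + 1 ⇒ −17p = -2 ⇒ p = 2/17, and the value is (-10)·(2/17) + 3 = 31/17.
For the keeper: with q = P(Left), equating Near's and Far's payoffs gives −15q + 8 = 2q + 1 ⇒ q = 7/17.

7/17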